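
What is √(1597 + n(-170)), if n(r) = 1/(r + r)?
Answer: 3*√5128135/170 ≈ 39.962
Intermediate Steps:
n(r) = 1/(2*r)
√(1597 + n(-170)) = √(1597 + (½)/(-170)) = √(1597 + (½)*(-1/170)) = √(1597 - 1/340) = √(542979/340) = 3*√5128135/170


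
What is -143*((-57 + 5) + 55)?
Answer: -429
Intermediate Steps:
-143*((-57 + 5) + 55) = -143*(-52 + 55) = -143*3 = -429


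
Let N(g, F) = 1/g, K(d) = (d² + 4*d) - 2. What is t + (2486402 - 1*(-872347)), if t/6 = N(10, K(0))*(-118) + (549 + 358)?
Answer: 16820601/5 ≈ 3.3641e+6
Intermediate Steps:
K(d) = -2 + d² + 4*d
t = 26856/5 (t = 6*(-118/10 + (549 + 358)) = 6*((⅒)*(-118) + 907) = 6*(-59/5 + 907) = 6*(4476/5) = 26856/5 ≈ 5371.2)
t + (2486402 - 1*(-872347)) = 26856/5 + (2486402 - 1*(-872347)) = 26856/5 + (2486402 + 872347) = 26856/5 + 3358749 = 16820601/5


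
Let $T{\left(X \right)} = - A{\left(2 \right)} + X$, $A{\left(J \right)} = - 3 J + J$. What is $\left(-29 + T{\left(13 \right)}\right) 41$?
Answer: $-492$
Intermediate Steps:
$A{\left(J \right)} = - 2 J$
$T{\left(X \right)} = 4 + X$ ($T{\left(X \right)} = - \left(-2\right) 2 + X = \left(-1\right) \left(-4\right) + X = 4 + X$)
$\left(-29 + T{\left(13 \right)}\right) 41 = \left(-29 + \left(4 + 13\right)\right) 41 = \left(-29 + 17\right) 41 = \left(-12\right) 41 = -492$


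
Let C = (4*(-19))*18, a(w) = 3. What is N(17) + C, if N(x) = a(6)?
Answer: -1365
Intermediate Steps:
N(x) = 3
C = -1368 (C = -76*18 = -1368)
N(17) + C = 3 - 1368 = -1365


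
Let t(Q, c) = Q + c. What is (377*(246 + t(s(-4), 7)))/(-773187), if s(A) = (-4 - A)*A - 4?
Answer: -31291/257729 ≈ -0.12141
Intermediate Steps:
s(A) = -4 + A*(-4 - A) (s(A) = A*(-4 - A) - 4 = -4 + A*(-4 - A))
(377*(246 + t(s(-4), 7)))/(-773187) = (377*(246 + ((-4 - 1*(-4)² - 4*(-4)) + 7)))/(-773187) = (377*(246 + ((-4 - 1*16 + 16) + 7)))*(-1/773187) = (377*(246 + ((-4 - 16 + 16) + 7)))*(-1/773187) = (377*(246 + (-4 + 7)))*(-1/773187) = (377*(246 + 3))*(-1/773187) = (377*249)*(-1/773187) = 93873*(-1/773187) = -31291/257729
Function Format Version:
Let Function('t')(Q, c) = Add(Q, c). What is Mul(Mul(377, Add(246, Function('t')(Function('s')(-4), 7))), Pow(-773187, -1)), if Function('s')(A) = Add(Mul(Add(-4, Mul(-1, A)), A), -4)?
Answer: Rational(-31291, 257729) ≈ -0.12141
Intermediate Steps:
Function('s')(A) = Add(-4, Mul(A, Add(-4, Mul(-1, A)))) (Function('s')(A) = Add(Mul(A, Add(-4, Mul(-1, A))), -4) = Add(-4, Mul(A, Add(-4, Mul(-1, A)))))
Mul(Mul(377, Add(246, Function('t')(Function('s')(-4), 7))), Pow(-773187, -1)) = Mul(Mul(377, Add(246, Add(Add(-4, Mul(-1, Pow(-4, 2)), Mul(-4, -4)), 7))), Pow(-773187, -1)) = Mul(Mul(377, Add(246, Add(Add(-4, Mul(-1, 16), 16), 7))), Rational(-1, 773187)) = Mul(Mul(377, Add(246, Add(Add(-4, -16, 16), 7))), Rational(-1, 773187)) = Mul(Mul(377, Add(246, Add(-4, 7))), Rational(-1, 773187)) = Mul(Mul(377, Add(246, 3)), Rational(-1, 773187)) = Mul(Mul(377, 249), Rational(-1, 773187)) = Mul(93873, Rational(-1, 773187)) = Rational(-31291, 257729)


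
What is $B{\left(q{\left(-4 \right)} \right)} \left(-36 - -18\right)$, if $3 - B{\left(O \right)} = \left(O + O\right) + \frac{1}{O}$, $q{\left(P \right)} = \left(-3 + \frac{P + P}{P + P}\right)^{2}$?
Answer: $\frac{189}{2} \approx 94.5$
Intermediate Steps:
$q{\left(P \right)} = 4$ ($q{\left(P \right)} = \left(-3 + \frac{2 P}{2 P}\right)^{2} = \left(-3 + 2 P \frac{1}{2 P}\right)^{2} = \left(-3 + 1\right)^{2} = \left(-2\right)^{2} = 4$)
$B{\left(O \right)} = 3 - \frac{1}{O} - 2 O$ ($B{\left(O \right)} = 3 - \left(\left(O + O\right) + \frac{1}{O}\right) = 3 - \left(2 O + \frac{1}{O}\right) = 3 - \left(\frac{1}{O} + 2 O\right) = 3 - \frac{1}{O} - 2 O$)
$B{\left(q{\left(-4 \right)} \right)} \left(-36 - -18\right) = \left(3 - \frac{1}{4} - 8\right) \left(-36 - -18\right) = \left(3 - \frac{1}{4} - 8\right) \left(-36 + 18\right) = \left(3 - \frac{1}{4} - 8\right) \left(-18\right) = \left(- \frac{21}{4}\right) \left(-18\right) = \frac{189}{2}$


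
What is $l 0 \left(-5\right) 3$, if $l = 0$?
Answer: $0$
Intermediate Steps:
$l 0 \left(-5\right) 3 = 0 \cdot 0 \left(-5\right) 3 = 0 \cdot 0 \cdot 3 = 0 \cdot 3 = 0$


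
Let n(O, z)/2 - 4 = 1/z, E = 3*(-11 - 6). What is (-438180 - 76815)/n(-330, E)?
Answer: -26264745/406 ≈ -64692.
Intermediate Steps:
E = -51 (E = 3*(-17) = -51)
n(O, z) = 8 + 2/z
(-438180 - 76815)/n(-330, E) = (-438180 - 76815)/(8 + 2/(-51)) = -514995/(8 + 2*(-1/51)) = -514995/(8 - 2/51) = -514995/406/51 = -514995*51/406 = -26264745/406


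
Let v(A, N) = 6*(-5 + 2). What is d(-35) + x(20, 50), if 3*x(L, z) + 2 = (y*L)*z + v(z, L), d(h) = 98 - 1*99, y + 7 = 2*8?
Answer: 8977/3 ≈ 2992.3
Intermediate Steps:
v(A, N) = -18 (v(A, N) = 6*(-3) = -18)
y = 9 (y = -7 + 2*8 = -7 + 16 = 9)
d(h) = -1 (d(h) = 98 - 99 = -1)
x(L, z) = -20/3 + 3*L*z (x(L, z) = -⅔ + ((9*L)*z - 18)/3 = -⅔ + (9*L*z - 18)/3 = -⅔ + (-18 + 9*L*z)/3 = -⅔ + (-6 + 3*L*z) = -20/3 + 3*L*z)
d(-35) + x(20, 50) = -1 + (-20/3 + 3*20*50) = -1 + (-20/3 + 3000) = -1 + 8980/3 = 8977/3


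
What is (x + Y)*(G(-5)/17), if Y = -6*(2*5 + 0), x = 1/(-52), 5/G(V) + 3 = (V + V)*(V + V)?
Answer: -15605/85748 ≈ -0.18199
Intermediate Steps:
G(V) = 5/(-3 + 4*V**2) (G(V) = 5/(-3 + (V + V)*(V + V)) = 5/(-3 + (2*V)*(2*V)) = 5/(-3 + 4*V**2))
x = -1/52 ≈ -0.019231
Y = -60 (Y = -6*(10 + 0) = -6*10 = -60)
(x + Y)*(G(-5)/17) = (-1/52 - 60)*((5/(-3 + 4*(-5)**2))/17) = -3121*5/(-3 + 4*25)/(52*17) = -3121*5/(-3 + 100)/(52*17) = -3121*5/97/(52*17) = -3121*5*(1/97)/(52*17) = -15605/(5044*17) = -3121/52*5/1649 = -15605/85748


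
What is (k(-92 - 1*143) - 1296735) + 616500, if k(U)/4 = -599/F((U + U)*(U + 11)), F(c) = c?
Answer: -17903785799/26320 ≈ -6.8024e+5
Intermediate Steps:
k(U) = -1198/(U*(11 + U)) (k(U) = 4*(-599*1/((U + 11)*(U + U))) = 4*(-599*1/(2*U*(11 + U))) = 4*(-599/(2*U*(11 + U))) = -1198/(U*(11 + U)))
(k(-92 - 1*143) - 1296735) + 616500 = (-1198/((-92 - 1*143)*(11 + (-92 - 1*143))) - 1296735) + 616500 = (-1198/((-92 - 143)*(11 + (-92 - 143))) - 1296735) + 616500 = (-1198/(-235*(11 - 235)) - 1296735) + 616500 = (-1198*(-1/235)/(-224) - 1296735) + 616500 = (-1198*(-1/235)*(-1/224) - 1296735) + 616500 = (-599/26320 - 1296735) + 616500 = -34130065799/26320 + 616500 = -17903785799/26320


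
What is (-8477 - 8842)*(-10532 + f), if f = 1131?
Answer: 162815919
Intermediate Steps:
(-8477 - 8842)*(-10532 + f) = (-8477 - 8842)*(-10532 + 1131) = -17319*(-9401) = 162815919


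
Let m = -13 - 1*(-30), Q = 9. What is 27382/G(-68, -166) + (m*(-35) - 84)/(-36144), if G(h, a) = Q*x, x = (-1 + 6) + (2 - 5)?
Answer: 54983735/36144 ≈ 1521.2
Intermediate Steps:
m = 17 (m = -13 + 30 = 17)
x = 2 (x = 5 - 3 = 2)
G(h, a) = 18 (G(h, a) = 9*2 = 18)
27382/G(-68, -166) + (m*(-35) - 84)/(-36144) = 27382/18 + (17*(-35) - 84)/(-36144) = 27382*(1/18) + (-595 - 84)*(-1/36144) = 13691/9 - 679*(-1/36144) = 13691/9 + 679/36144 = 54983735/36144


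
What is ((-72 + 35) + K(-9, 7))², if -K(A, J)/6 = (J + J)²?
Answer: 1471369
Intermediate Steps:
K(A, J) = -24*J² (K(A, J) = -6*(J + J)² = -6*4*J² = -24*J²)
((-72 + 35) + K(-9, 7))² = ((-72 + 35) - 24*7²)² = (-37 - 24*49)² = (-37 - 1176)² = (-1213)² = 1471369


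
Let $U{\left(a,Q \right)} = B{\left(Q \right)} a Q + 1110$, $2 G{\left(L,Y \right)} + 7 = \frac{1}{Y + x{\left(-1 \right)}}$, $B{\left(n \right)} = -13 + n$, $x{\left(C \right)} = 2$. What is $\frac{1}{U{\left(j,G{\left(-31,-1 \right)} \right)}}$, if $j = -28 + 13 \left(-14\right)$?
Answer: $- \frac{1}{8970} \approx -0.00011148$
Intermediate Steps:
$G{\left(L,Y \right)} = - \frac{7}{2} + \frac{1}{2 \left(2 + Y\right)}$ ($G{\left(L,Y \right)} = - \frac{7}{2} + \frac{1}{2 \left(Y + 2\right)} = - \frac{7}{2} + \frac{1}{2 \left(2 + Y\right)}$)
$j = -210$ ($j = -28 - 182 = -210$)
$U{\left(a,Q \right)} = 1110 + Q a \left(-13 + Q\right)$ ($U{\left(a,Q \right)} = \left(-13 + Q\right) a Q + 1110 = a \left(-13 + Q\right) Q + 1110 = Q a \left(-13 + Q\right) + 1110 = 1110 + Q a \left(-13 + Q\right)$)
$\frac{1}{U{\left(j,G{\left(-31,-1 \right)} \right)}} = \frac{1}{1110 + \frac{-13 - -7}{2 \left(2 - 1\right)} \left(-210\right) \left(-13 + \frac{-13 - -7}{2 \left(2 - 1\right)}\right)} = \frac{1}{1110 + \frac{-13 + 7}{2 \cdot 1} \left(-210\right) \left(-13 + \frac{-13 + 7}{2 \cdot 1}\right)} = \frac{1}{1110 + \frac{1}{2} \cdot 1 \left(-6\right) \left(-210\right) \left(-13 + \frac{1}{2} \cdot 1 \left(-6\right)\right)} = \frac{1}{1110 - - 630 \left(-13 - 3\right)} = \frac{1}{1110 - \left(-630\right) \left(-16\right)} = \frac{1}{1110 - 10080} = \frac{1}{-8970} = - \frac{1}{8970}$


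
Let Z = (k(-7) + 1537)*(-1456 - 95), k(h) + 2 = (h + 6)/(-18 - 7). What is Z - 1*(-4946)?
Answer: -59397526/25 ≈ -2.3759e+6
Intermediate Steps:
k(h) = -56/25 - h/25 (k(h) = -2 + (h + 6)/(-18 - 7) = -2 + (6 + h)/(-25) = -2 + (6 + h)*(-1/25) = -2 + (-6/25 - h/25) = -56/25 - h/25)
Z = -59521176/25 (Z = ((-56/25 - 1/25*(-7)) + 1537)*(-1456 - 95) = ((-56/25 + 7/25) + 1537)*(-1551) = (-49/25 + 1537)*(-1551) = (38376/25)*(-1551) = -59521176/25 ≈ -2.3808e+6)
Z - 1*(-4946) = -59521176/25 - 1*(-4946) = -59521176/25 + 4946 = -59397526/25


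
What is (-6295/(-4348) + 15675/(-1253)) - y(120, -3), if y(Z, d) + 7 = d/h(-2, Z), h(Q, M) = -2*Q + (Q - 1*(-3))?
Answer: -94310653/27240220 ≈ -3.4622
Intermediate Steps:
h(Q, M) = 3 - Q (h(Q, M) = -2*Q + (Q + 3) = -2*Q + (3 + Q) = 3 - Q)
y(Z, d) = -7 + d/5 (y(Z, d) = -7 + d/(3 - 1*(-2)) = -7 + d/(3 + 2) = -7 + d/5)
(-6295/(-4348) + 15675/(-1253)) - y(120, -3) = (-6295/(-4348) + 15675/(-1253)) - (-7 + (⅕)*(-3)) = (-6295*(-1/4348) + 15675*(-1/1253)) - (-7 - ⅗) = (6295/4348 - 15675/1253) - 1*(-38/5) = -60267265/5448044 + 38/5 = -94310653/27240220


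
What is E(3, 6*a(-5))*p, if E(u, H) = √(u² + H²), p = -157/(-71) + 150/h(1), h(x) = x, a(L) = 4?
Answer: 32421*√65/71 ≈ 3681.5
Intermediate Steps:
p = 10807/71 (p = -157/(-71) + 150/1 = -157*(-1/71) + 150*1 = 157/71 + 150 = 10807/71 ≈ 152.21)
E(u, H) = √(H² + u²)
E(3, 6*a(-5))*p = √((6*4)² + 3²)*(10807/71) = √(24² + 9)*(10807/71) = √(576 + 9)*(10807/71) = √585*(10807/71) = (3*√65)*(10807/71) = 32421*√65/71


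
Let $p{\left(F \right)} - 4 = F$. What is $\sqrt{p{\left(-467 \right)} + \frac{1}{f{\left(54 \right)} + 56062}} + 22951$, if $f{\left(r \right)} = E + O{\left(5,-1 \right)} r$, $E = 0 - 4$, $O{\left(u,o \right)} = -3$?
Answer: $22951 + \frac{i \sqrt{361644981978}}{27948} \approx 22951.0 + 21.517 i$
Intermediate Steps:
$E = -4$
$p{\left(F \right)} = 4 + F$
$f{\left(r \right)} = -4 - 3 r$
$\sqrt{p{\left(-467 \right)} + \frac{1}{f{\left(54 \right)} + 56062}} + 22951 = \sqrt{\left(4 - 467\right) + \frac{1}{\left(-4 - 162\right) + 56062}} + 22951 = \sqrt{-463 + \frac{1}{\left(-4 - 162\right) + 56062}} + 22951 = \sqrt{-463 + \frac{1}{-166 + 56062}} + 22951 = \sqrt{-463 + \frac{1}{55896}} + 22951 = \sqrt{- \frac{25879847}{55896}} + 22951 = \frac{i \sqrt{361644981978}}{27948} + 22951 = 22951 + \frac{i \sqrt{361644981978}}{27948}$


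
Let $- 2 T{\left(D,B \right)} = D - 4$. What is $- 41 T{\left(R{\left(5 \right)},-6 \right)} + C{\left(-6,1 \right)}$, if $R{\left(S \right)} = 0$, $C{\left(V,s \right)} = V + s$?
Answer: $-87$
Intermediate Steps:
$T{\left(D,B \right)} = 2 - \frac{D}{2}$ ($T{\left(D,B \right)} = - \frac{D - 4}{2} = - \frac{-4 + D}{2} = 2 - \frac{D}{2}$)
$- 41 T{\left(R{\left(5 \right)},-6 \right)} + C{\left(-6,1 \right)} = - 41 \left(2 - 0\right) + \left(-6 + 1\right) = - 41 \left(2 + 0\right) - 5 = \left(-41\right) 2 - 5 = -82 - 5 = -87$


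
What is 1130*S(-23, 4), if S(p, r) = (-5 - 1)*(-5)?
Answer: 33900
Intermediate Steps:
S(p, r) = 30 (S(p, r) = -6*(-5) = 30)
1130*S(-23, 4) = 1130*30 = 33900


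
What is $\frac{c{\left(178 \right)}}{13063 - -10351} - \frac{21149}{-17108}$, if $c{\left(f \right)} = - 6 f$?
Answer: $\frac{238455671}{200283356} \approx 1.1906$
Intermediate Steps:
$\frac{c{\left(178 \right)}}{13063 - -10351} - \frac{21149}{-17108} = \frac{\left(-6\right) 178}{13063 - -10351} - \frac{21149}{-17108} = - \frac{1068}{13063 + 10351} - - \frac{21149}{17108} = - \frac{1068}{23414} + \frac{21149}{17108} = \left(-1068\right) \frac{1}{23414} + \frac{21149}{17108} = - \frac{534}{11707} + \frac{21149}{17108} = \frac{238455671}{200283356}$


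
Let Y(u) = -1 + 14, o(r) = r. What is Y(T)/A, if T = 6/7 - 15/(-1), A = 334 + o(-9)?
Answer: 1/25 ≈ 0.040000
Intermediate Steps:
A = 325 (A = 334 - 9 = 325)
T = 111/7 (T = 6*(1/7) - 15*(-1) = 6/7 + 15 = 111/7 ≈ 15.857)
Y(u) = 13
Y(T)/A = 13/325 = 13*(1/325) = 1/25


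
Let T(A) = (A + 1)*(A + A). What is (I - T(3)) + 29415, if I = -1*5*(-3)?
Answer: 29406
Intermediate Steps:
I = 15 (I = -5*(-3) = 15)
T(A) = 2*A*(1 + A) (T(A) = (1 + A)*(2*A) = 2*A*(1 + A))
(I - T(3)) + 29415 = (15 - 2*3*(1 + 3)) + 29415 = (15 - 2*3*4) + 29415 = (15 - 1*24) + 29415 = (15 - 24) + 29415 = -9 + 29415 = 29406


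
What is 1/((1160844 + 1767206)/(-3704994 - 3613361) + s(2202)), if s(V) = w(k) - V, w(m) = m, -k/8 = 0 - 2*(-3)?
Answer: -1463671/3293845360 ≈ -0.00044437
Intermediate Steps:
k = -48 (k = -8*(0 - 2*(-3)) = -8*(0 + 6) = -8*6 = -48)
s(V) = -48 - V
1/((1160844 + 1767206)/(-3704994 - 3613361) + s(2202)) = 1/((1160844 + 1767206)/(-3704994 - 3613361) + (-48 - 1*2202)) = 1/(2928050/(-7318355) + (-48 - 2202)) = 1/(2928050*(-1/7318355) - 2250) = 1/(-585610/1463671 - 2250) = 1/(-3293845360/1463671) = -1463671/3293845360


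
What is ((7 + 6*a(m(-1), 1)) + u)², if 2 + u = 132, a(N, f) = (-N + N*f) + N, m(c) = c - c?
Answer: 18769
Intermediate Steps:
m(c) = 0
a(N, f) = N*f
u = 130 (u = -2 + 132 = 130)
((7 + 6*a(m(-1), 1)) + u)² = ((7 + 6*(0*1)) + 130)² = ((7 + 6*0) + 130)² = ((7 + 0) + 130)² = (7 + 130)² = 137² = 18769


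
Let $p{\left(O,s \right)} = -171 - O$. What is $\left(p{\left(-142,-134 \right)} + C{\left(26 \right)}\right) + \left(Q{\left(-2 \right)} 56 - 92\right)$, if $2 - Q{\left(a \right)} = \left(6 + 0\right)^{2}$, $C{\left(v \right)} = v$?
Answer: $-1999$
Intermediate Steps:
$Q{\left(a \right)} = -34$ ($Q{\left(a \right)} = 2 - \left(6 + 0\right)^{2} = 2 - 6^{2} = 2 - 36 = -34$)
$\left(p{\left(-142,-134 \right)} + C{\left(26 \right)}\right) + \left(Q{\left(-2 \right)} 56 - 92\right) = \left(\left(-171 - -142\right) + 26\right) - 1996 = \left(\left(-171 + 142\right) + 26\right) - 1996 = \left(-29 + 26\right) - 1996 = -3 - 1996 = -1999$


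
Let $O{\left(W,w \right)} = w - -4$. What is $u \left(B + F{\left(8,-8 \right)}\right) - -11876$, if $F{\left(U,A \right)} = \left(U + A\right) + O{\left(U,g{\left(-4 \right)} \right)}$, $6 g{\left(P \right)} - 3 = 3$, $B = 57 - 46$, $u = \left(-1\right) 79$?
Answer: $10612$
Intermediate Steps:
$u = -79$
$B = 11$ ($B = 57 - 46 = 11$)
$g{\left(P \right)} = 1$ ($g{\left(P \right)} = \frac{1}{2} + \frac{1}{6} \cdot 3 = \frac{1}{2} + \frac{1}{2} = 1$)
$O{\left(W,w \right)} = 4 + w$ ($O{\left(W,w \right)} = w + 4 = 4 + w$)
$F{\left(U,A \right)} = 5 + A + U$ ($F{\left(U,A \right)} = \left(U + A\right) + \left(4 + 1\right) = \left(A + U\right) + 5 = 5 + A + U$)
$u \left(B + F{\left(8,-8 \right)}\right) - -11876 = - 79 \left(11 + \left(5 - 8 + 8\right)\right) - -11876 = - 79 \left(11 + 5\right) + 11876 = \left(-79\right) 16 + 11876 = -1264 + 11876 = 10612$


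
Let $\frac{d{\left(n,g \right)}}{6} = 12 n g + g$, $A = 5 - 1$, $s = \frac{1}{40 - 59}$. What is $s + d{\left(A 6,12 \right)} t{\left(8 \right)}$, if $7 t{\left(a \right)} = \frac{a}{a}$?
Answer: $\frac{395345}{133} \approx 2972.5$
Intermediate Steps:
$s = - \frac{1}{19}$ ($s = \frac{1}{-19} = - \frac{1}{19} \approx -0.052632$)
$A = 4$ ($A = 5 - 1 = 4$)
$d{\left(n,g \right)} = 6 g + 72 g n$ ($d{\left(n,g \right)} = 6 \left(12 n g + g\right) = 6 \left(12 g n + g\right) = 6 \left(g + 12 g n\right) = 6 g + 72 g n$)
$t{\left(a \right)} = \frac{1}{7}$ ($t{\left(a \right)} = \frac{a \frac{1}{a}}{7} = \frac{1}{7} \cdot 1 = \frac{1}{7}$)
$s + d{\left(A 6,12 \right)} t{\left(8 \right)} = - \frac{1}{19} + 6 \cdot 12 \left(1 + 12 \cdot 4 \cdot 6\right) \frac{1}{7} = - \frac{1}{19} + 6 \cdot 12 \left(1 + 12 \cdot 24\right) \frac{1}{7} = - \frac{1}{19} + 6 \cdot 12 \left(1 + 288\right) \frac{1}{7} = - \frac{1}{19} + 6 \cdot 12 \cdot 289 \cdot \frac{1}{7} = - \frac{1}{19} + 20808 \cdot \frac{1}{7} = - \frac{1}{19} + \frac{20808}{7} = \frac{395345}{133}$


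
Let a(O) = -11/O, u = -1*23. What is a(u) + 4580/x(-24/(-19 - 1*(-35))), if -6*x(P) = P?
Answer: 421371/23 ≈ 18320.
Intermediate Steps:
x(P) = -P/6
u = -23
a(u) + 4580/x(-24/(-19 - 1*(-35))) = -11/(-23) + 4580/((-(-4)/(-19 - 1*(-35)))) = -11*(-1/23) + 4580/((-(-4)/(-19 + 35))) = 11/23 + 4580/((-(-4)/16)) = 11/23 + 4580/((-1/6*(-3/2))) = 11/23 + 4580/(1/4) = 11/23 + 4580*4 = 11/23 + 18320 = 421371/23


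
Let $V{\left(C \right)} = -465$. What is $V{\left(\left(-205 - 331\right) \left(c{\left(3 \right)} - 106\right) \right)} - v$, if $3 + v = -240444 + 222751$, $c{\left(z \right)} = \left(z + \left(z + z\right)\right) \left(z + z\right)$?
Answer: $17231$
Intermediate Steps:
$c{\left(z \right)} = 6 z^{2}$ ($c{\left(z \right)} = \left(z + 2 z\right) 2 z = 3 z 2 z = 6 z^{2}$)
$v = -17696$ ($v = -3 + \left(-240444 + 222751\right) = -3 - 17693 = -17696$)
$V{\left(\left(-205 - 331\right) \left(c{\left(3 \right)} - 106\right) \right)} - v = -465 - -17696 = -465 + 17696 = 17231$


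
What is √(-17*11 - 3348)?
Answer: I*√3535 ≈ 59.456*I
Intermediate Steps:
√(-17*11 - 3348) = √(-187 - 3348) = √(-3535) = I*√3535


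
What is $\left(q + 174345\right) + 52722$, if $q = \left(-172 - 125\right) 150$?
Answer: $182517$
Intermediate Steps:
$q = -44550$ ($q = \left(-297\right) 150 = -44550$)
$\left(q + 174345\right) + 52722 = \left(-44550 + 174345\right) + 52722 = 129795 + 52722 = 182517$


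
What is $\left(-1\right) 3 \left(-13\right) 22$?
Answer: $858$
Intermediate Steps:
$\left(-1\right) 3 \left(-13\right) 22 = \left(-3\right) \left(-13\right) 22 = 39 \cdot 22 = 858$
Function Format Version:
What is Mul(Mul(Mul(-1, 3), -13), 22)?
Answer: 858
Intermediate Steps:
Mul(Mul(Mul(-1, 3), -13), 22) = Mul(Mul(-3, -13), 22) = Mul(39, 22) = 858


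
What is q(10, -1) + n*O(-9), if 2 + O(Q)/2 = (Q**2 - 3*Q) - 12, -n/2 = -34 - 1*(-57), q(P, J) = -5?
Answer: -8653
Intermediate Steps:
n = -46 (n = -2*(-34 - 1*(-57)) = -2*(-34 + 57) = -2*23 = -46)
O(Q) = -28 - 6*Q + 2*Q**2 (O(Q) = -4 + 2*((Q**2 - 3*Q) - 12) = -4 + 2*(-12 + Q**2 - 3*Q) = -4 + (-24 - 6*Q + 2*Q**2) = -28 - 6*Q + 2*Q**2)
q(10, -1) + n*O(-9) = -5 - 46*(-28 - 6*(-9) + 2*(-9)**2) = -5 - 46*(-28 + 54 + 2*81) = -5 - 46*(-28 + 54 + 162) = -5 - 46*188 = -5 - 8648 = -8653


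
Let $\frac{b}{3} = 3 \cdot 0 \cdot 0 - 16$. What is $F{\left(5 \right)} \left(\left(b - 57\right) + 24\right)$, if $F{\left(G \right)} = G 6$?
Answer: $-2430$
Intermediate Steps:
$b = -48$ ($b = 3 \left(3 \cdot 0 \cdot 0 - 16\right) = 3 \left(0 \cdot 0 - 16\right) = 3 \left(0 - 16\right) = 3 \left(-16\right) = -48$)
$F{\left(G \right)} = 6 G$
$F{\left(5 \right)} \left(\left(b - 57\right) + 24\right) = 6 \cdot 5 \left(\left(-48 - 57\right) + 24\right) = 30 \left(-105 + 24\right) = 30 \left(-81\right) = -2430$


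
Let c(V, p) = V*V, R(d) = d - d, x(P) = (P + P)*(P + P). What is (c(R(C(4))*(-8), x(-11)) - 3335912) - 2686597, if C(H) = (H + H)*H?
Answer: -6022509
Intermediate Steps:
x(P) = 4*P² (x(P) = (2*P)*(2*P) = 4*P²)
C(H) = 2*H² (C(H) = (2*H)*H = 2*H²)
R(d) = 0
c(V, p) = V²
(c(R(C(4))*(-8), x(-11)) - 3335912) - 2686597 = ((0*(-8))² - 3335912) - 2686597 = (0² - 3335912) - 2686597 = (0 - 3335912) - 2686597 = -3335912 - 2686597 = -6022509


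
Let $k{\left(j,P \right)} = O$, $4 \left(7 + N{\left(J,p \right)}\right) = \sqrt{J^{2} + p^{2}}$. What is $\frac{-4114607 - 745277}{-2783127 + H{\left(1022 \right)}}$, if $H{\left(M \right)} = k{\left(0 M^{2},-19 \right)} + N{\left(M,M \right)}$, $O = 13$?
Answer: $\frac{27051290435928}{15491524740161} + \frac{2483400724 \sqrt{2}}{15491524740161} \approx 1.7464$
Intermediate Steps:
$N{\left(J,p \right)} = -7 + \frac{\sqrt{J^{2} + p^{2}}}{4}$
$k{\left(j,P \right)} = 13$
$H{\left(M \right)} = 6 + \frac{\sqrt{2} \sqrt{M^{2}}}{4}$ ($H{\left(M \right)} = 13 + \left(-7 + \frac{\sqrt{M^{2} + M^{2}}}{4}\right) = 13 + \left(-7 + \frac{\sqrt{2 M^{2}}}{4}\right) = 13 + \left(-7 + \frac{\sqrt{2} \sqrt{M^{2}}}{4}\right) = 6 + \frac{\sqrt{2} \sqrt{M^{2}}}{4}$)
$\frac{-4114607 - 745277}{-2783127 + H{\left(1022 \right)}} = \frac{-4114607 - 745277}{-2783127 + \left(6 + \frac{\sqrt{2} \sqrt{1022^{2}}}{4}\right)} = - \frac{4859884}{-2783127 + \left(6 + \frac{\sqrt{2} \sqrt{1044484}}{4}\right)} = - \frac{4859884}{-2783127 + \left(6 + \frac{1}{4} \sqrt{2} \cdot 1022\right)} = - \frac{4859884}{-2783127 + \left(6 + \frac{511 \sqrt{2}}{2}\right)} = - \frac{4859884}{-2783121 + \frac{511 \sqrt{2}}{2}}$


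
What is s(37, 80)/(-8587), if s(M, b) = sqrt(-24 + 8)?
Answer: -4*I/8587 ≈ -0.00046582*I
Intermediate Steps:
s(M, b) = 4*I (s(M, b) = sqrt(-16) = 4*I)
s(37, 80)/(-8587) = (4*I)/(-8587) = (4*I)*(-1/8587) = -4*I/8587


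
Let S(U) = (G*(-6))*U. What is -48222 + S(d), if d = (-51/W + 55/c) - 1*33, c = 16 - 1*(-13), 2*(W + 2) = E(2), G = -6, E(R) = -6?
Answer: -7101306/145 ≈ -48975.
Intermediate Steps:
W = -5 (W = -2 + (1/2)*(-6) = -2 - 3 = -5)
c = 29 (c = 16 + 13 = 29)
d = -3031/145 (d = (-51/(-5) + 55/29) - 1*33 = (-51*(-1/5) + 55*(1/29)) - 33 = (51/5 + 55/29) - 33 = 1754/145 - 33 = -3031/145 ≈ -20.903)
S(U) = 36*U (S(U) = (-6*(-6))*U = 36*U)
-48222 + S(d) = -48222 + 36*(-3031/145) = -48222 - 109116/145 = -7101306/145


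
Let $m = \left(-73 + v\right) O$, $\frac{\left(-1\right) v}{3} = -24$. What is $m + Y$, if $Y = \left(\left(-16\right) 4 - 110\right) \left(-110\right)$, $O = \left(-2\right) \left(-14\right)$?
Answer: $19112$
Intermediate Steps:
$v = 72$ ($v = \left(-3\right) \left(-24\right) = 72$)
$O = 28$
$m = -28$ ($m = \left(-73 + 72\right) 28 = \left(-1\right) 28 = -28$)
$Y = 19140$ ($Y = \left(-64 - 110\right) \left(-110\right) = \left(-174\right) \left(-110\right) = 19140$)
$m + Y = -28 + 19140 = 19112$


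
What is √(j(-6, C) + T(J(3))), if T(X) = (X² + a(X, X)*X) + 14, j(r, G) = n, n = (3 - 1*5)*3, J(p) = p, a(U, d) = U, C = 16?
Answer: √26 ≈ 5.0990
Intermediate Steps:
n = -6 (n = (3 - 5)*3 = -2*3 = -6)
j(r, G) = -6
T(X) = 14 + 2*X² (T(X) = (X² + X*X) + 14 = (X² + X²) + 14 = 2*X² + 14 = 14 + 2*X²)
√(j(-6, C) + T(J(3))) = √(-6 + (14 + 2*3²)) = √(-6 + (14 + 2*9)) = √(-6 + (14 + 18)) = √(-6 + 32) = √26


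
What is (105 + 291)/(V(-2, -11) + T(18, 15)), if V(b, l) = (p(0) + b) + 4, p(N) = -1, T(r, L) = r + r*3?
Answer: 396/73 ≈ 5.4247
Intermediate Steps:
T(r, L) = 4*r (T(r, L) = r + 3*r = 4*r)
V(b, l) = 3 + b (V(b, l) = (-1 + b) + 4 = 3 + b)
(105 + 291)/(V(-2, -11) + T(18, 15)) = (105 + 291)/((3 - 2) + 4*18) = 396/(1 + 72) = 396/73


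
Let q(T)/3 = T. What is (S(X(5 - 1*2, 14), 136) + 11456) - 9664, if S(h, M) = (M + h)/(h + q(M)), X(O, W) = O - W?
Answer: 711549/397 ≈ 1792.3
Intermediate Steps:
q(T) = 3*T
S(h, M) = (M + h)/(h + 3*M)
(S(X(5 - 1*2, 14), 136) + 11456) - 9664 = ((136 + ((5 - 1*2) - 1*14))/(((5 - 1*2) - 1*14) + 3*136) + 11456) - 9664 = ((136 + ((5 - 2) - 14))/(((5 - 2) - 14) + 408) + 11456) - 9664 = ((136 + (3 - 14))/((3 - 14) + 408) + 11456) - 9664 = ((136 - 11)/(-11 + 408) + 11456) - 9664 = (125/397 + 11456) - 9664 = 4548157/397 - 9664 = 711549/397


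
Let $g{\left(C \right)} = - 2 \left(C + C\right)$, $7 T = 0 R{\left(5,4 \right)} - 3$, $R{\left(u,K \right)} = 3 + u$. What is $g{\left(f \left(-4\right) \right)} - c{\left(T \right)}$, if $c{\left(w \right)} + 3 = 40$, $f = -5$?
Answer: $-117$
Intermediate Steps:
$T = - \frac{3}{7}$ ($T = \frac{0 \left(3 + 5\right) - 3}{7} = \frac{0 \cdot 8 - 3}{7} = \frac{0 - 3}{7} = \frac{1}{7} \left(-3\right) = - \frac{3}{7} \approx -0.42857$)
$c{\left(w \right)} = 37$ ($c{\left(w \right)} = -3 + 40 = 37$)
$g{\left(C \right)} = - 4 C$ ($g{\left(C \right)} = - 2 \cdot 2 C = - 4 C$)
$g{\left(f \left(-4\right) \right)} - c{\left(T \right)} = - 4 \left(\left(-5\right) \left(-4\right)\right) - 37 = \left(-4\right) 20 - 37 = -80 - 37 = -117$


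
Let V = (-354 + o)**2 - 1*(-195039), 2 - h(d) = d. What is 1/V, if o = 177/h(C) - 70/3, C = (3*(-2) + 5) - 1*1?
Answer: 144/44061625 ≈ 3.2681e-6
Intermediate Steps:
C = -2 (C = (-6 + 5) - 1 = -1 - 1 = -2)
h(d) = 2 - d
o = 251/12 (o = 177/(2 - 1*(-2)) - 70/3 = 177/(2 + 2) - 70*1/3 = 177/4 - 70/3 = 251/12 ≈ 20.917)
V = 44061625/144 (V = (-354 + 251/12)**2 - 1*(-195039) = (-3997/12)**2 + 195039 = 15976009/144 + 195039 = 44061625/144 ≈ 3.0598e+5)
1/V = 1/(44061625/144) = 144/44061625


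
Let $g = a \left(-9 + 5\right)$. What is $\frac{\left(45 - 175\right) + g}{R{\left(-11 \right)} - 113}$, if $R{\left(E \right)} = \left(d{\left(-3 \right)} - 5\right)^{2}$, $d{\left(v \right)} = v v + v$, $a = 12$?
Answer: $\frac{89}{56} \approx 1.5893$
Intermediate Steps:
$g = -48$ ($g = 12 \left(-9 + 5\right) = 12 \left(-4\right) = -48$)
$d{\left(v \right)} = v + v^{2}$ ($d{\left(v \right)} = v^{2} + v = v + v^{2}$)
$R{\left(E \right)} = 1$ ($R{\left(E \right)} = \left(- 3 \left(1 - 3\right) - 5\right)^{2} = \left(\left(-3\right) \left(-2\right) - 5\right)^{2} = \left(6 - 5\right)^{2} = 1^{2} = 1$)
$\frac{\left(45 - 175\right) + g}{R{\left(-11 \right)} - 113} = \frac{\left(45 - 175\right) - 48}{1 - 113} = \frac{-130 - 48}{-112} = \left(-178\right) \left(- \frac{1}{112}\right) = \frac{89}{56}$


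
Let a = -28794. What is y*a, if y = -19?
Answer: 547086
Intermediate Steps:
y*a = -19*(-28794) = 547086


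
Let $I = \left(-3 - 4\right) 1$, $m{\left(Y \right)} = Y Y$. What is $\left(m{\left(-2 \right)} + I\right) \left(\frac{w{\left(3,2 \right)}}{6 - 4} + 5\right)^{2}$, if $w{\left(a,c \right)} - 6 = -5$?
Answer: $- \frac{363}{4} \approx -90.75$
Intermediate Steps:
$m{\left(Y \right)} = Y^{2}$
$w{\left(a,c \right)} = 1$ ($w{\left(a,c \right)} = 6 - 5 = 1$)
$I = -7$ ($I = \left(-7\right) 1 = -7$)
$\left(m{\left(-2 \right)} + I\right) \left(\frac{w{\left(3,2 \right)}}{6 - 4} + 5\right)^{2} = \left(\left(-2\right)^{2} - 7\right) \left(1 \frac{1}{6 - 4} + 5\right)^{2} = \left(4 - 7\right) \left(1 \cdot \frac{1}{2} + 5\right)^{2} = - 3 \left(1 \cdot \frac{1}{2} + 5\right)^{2} = - 3 \left(\frac{1}{2} + 5\right)^{2} = - 3 \left(\frac{11}{2}\right)^{2} = \left(-3\right) \frac{121}{4} = - \frac{363}{4}$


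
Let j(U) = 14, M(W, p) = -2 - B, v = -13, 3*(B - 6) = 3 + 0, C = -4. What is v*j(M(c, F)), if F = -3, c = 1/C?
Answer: -182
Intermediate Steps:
B = 7 (B = 6 + (3 + 0)/3 = 6 + (⅓)*3 = 6 + 1 = 7)
c = -¼ (c = 1/(-4) = 1*(-¼) = -¼ ≈ -0.25000)
M(W, p) = -9 (M(W, p) = -2 - 1*7 = -2 - 7 = -9)
v*j(M(c, F)) = -13*14 = -182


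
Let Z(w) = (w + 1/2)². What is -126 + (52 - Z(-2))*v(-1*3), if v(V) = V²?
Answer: 1287/4 ≈ 321.75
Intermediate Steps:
Z(w) = (½ + w)² (Z(w) = (w + ½)² = (½ + w)²)
-126 + (52 - Z(-2))*v(-1*3) = -126 + (52 - (1 + 2*(-2))²/4)*(-1*3)² = -126 + (52 - (1 - 4)²/4)*(-3)² = -126 + (52 - (-3)²/4)*9 = -126 + (52 - 9/4)*9 = -126 + (199/4)*9 = -126 + 1791/4 = 1287/4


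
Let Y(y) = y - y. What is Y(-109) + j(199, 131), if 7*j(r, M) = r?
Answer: 199/7 ≈ 28.429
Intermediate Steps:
Y(y) = 0
j(r, M) = r/7
Y(-109) + j(199, 131) = 0 + (⅐)*199 = 0 + 199/7 = 199/7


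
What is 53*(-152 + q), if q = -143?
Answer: -15635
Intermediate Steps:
53*(-152 + q) = 53*(-152 - 143) = 53*(-295) = -15635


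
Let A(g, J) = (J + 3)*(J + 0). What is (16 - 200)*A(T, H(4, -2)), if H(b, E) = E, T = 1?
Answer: 368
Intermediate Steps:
A(g, J) = J*(3 + J) (A(g, J) = (3 + J)*J = J*(3 + J))
(16 - 200)*A(T, H(4, -2)) = (16 - 200)*(-2*(3 - 2)) = -(-368) = -184*(-2) = 368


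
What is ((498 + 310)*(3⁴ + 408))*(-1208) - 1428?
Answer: -477296724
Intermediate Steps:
((498 + 310)*(3⁴ + 408))*(-1208) - 1428 = (808*(81 + 408))*(-1208) - 1428 = (808*489)*(-1208) - 1428 = 395112*(-1208) - 1428 = -477295296 - 1428 = -477296724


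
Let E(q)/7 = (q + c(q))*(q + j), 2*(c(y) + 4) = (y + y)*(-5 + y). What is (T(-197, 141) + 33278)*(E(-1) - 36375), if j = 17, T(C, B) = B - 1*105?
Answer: -1208065582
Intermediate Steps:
c(y) = -4 + y*(-5 + y) (c(y) = -4 + ((y + y)*(-5 + y))/2 = -4 + ((2*y)*(-5 + y))/2 = -4 + (2*y*(-5 + y))/2 = -4 + y*(-5 + y))
T(C, B) = -105 + B (T(C, B) = B - 105 = -105 + B)
E(q) = 7*(17 + q)*(-4 + q² - 4*q) (E(q) = 7*((q + (-4 + q² - 5*q))*(q + 17)) = 7*((-4 + q² - 4*q)*(17 + q)) = 7*((17 + q)*(-4 + q² - 4*q)) = 7*(17 + q)*(-4 + q² - 4*q))
(T(-197, 141) + 33278)*(E(-1) - 36375) = ((-105 + 141) + 33278)*((-476 - 504*(-1) + 7*(-1)³ + 91*(-1)²) - 36375) = (36 + 33278)*((-476 + 504 + 7*(-1) + 91*1) - 36375) = 33314*((-476 + 504 - 7 + 91) - 36375) = 33314*(112 - 36375) = 33314*(-36263) = -1208065582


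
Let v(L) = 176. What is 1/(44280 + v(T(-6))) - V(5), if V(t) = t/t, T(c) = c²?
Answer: -44455/44456 ≈ -0.99998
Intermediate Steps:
V(t) = 1
1/(44280 + v(T(-6))) - V(5) = 1/(44280 + 176) - 1*1 = 1/44456 - 1 = -44455/44456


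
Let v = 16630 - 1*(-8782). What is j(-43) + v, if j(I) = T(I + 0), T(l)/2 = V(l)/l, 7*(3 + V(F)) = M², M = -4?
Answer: 7649022/301 ≈ 25412.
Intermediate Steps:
V(F) = -5/7 (V(F) = -3 + (⅐)*(-4)² = -3 + (⅐)*16 = -3 + 16/7 = -5/7)
v = 25412 (v = 16630 + 8782 = 25412)
T(l) = -10/(7*l) (T(l) = 2*(-5/(7*l)) = -10/(7*l))
j(I) = -10/(7*I) (j(I) = -10/(7*(I + 0)) = -10/(7*I))
j(-43) + v = -10/7/(-43) + 25412 = -10/7*(-1/43) + 25412 = 10/301 + 25412 = 7649022/301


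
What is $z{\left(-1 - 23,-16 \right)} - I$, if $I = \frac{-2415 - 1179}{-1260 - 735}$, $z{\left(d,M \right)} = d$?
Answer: $- \frac{17158}{665} \approx -25.802$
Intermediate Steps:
$I = \frac{1198}{665}$ ($I = - \frac{3594}{-1995} = \left(-3594\right) \left(- \frac{1}{1995}\right) = \frac{1198}{665} \approx 1.8015$)
$z{\left(-1 - 23,-16 \right)} - I = \left(-1 - 23\right) - \frac{1198}{665} = -24 - \frac{1198}{665} = - \frac{17158}{665}$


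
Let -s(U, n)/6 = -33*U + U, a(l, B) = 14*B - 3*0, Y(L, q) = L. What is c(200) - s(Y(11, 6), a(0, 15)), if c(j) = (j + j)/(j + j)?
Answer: -2111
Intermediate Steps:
a(l, B) = 14*B (a(l, B) = 14*B + 0 = 14*B)
s(U, n) = 192*U (s(U, n) = -6*(-33*U + U) = -(-192)*U = 192*U)
c(j) = 1 (c(j) = (2*j)/((2*j)) = (2*j)*(1/(2*j)) = 1)
c(200) - s(Y(11, 6), a(0, 15)) = 1 - 192*11 = 1 - 1*2112 = 1 - 2112 = -2111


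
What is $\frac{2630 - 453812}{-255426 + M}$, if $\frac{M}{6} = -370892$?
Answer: $\frac{75197}{413463} \approx 0.18187$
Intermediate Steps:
$M = -2225352$ ($M = 6 \left(-370892\right) = -2225352$)
$\frac{2630 - 453812}{-255426 + M} = \frac{2630 - 453812}{-255426 - 2225352} = - \frac{451182}{-2480778} = \left(-451182\right) \left(- \frac{1}{2480778}\right) = \frac{75197}{413463}$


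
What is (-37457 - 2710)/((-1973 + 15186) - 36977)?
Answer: 40167/23764 ≈ 1.6902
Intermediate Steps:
(-37457 - 2710)/((-1973 + 15186) - 36977) = -40167/(13213 - 36977) = -40167/(-23764) = -40167*(-1/23764) = 40167/23764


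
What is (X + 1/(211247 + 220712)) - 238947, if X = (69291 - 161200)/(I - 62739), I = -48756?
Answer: -11507950972222409/48161268705 ≈ -2.3895e+5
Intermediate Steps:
X = 91909/111495 (X = (69291 - 161200)/(-48756 - 62739) = -91909/(-111495) = -91909*(-1/111495) = 91909/111495 ≈ 0.82433)
(X + 1/(211247 + 220712)) - 238947 = (91909/111495 + 1/(211247 + 220712)) - 238947 = (91909/111495 + 1/431959) - 238947 = 39701031226/48161268705 - 238947 = -11507950972222409/48161268705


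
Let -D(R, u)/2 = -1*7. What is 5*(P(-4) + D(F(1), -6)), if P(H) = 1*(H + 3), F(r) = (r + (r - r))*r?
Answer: 65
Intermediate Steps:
F(r) = r² (F(r) = (r + 0)*r = r*r = r²)
P(H) = 3 + H (P(H) = 1*(3 + H) = 3 + H)
D(R, u) = 14 (D(R, u) = -(-2)*7 = -2*(-7) = 14)
5*(P(-4) + D(F(1), -6)) = 5*((3 - 4) + 14) = 5*(-1 + 14) = 5*13 = 65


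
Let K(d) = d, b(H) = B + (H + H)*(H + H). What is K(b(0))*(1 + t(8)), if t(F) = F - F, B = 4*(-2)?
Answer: -8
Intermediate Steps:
B = -8
b(H) = -8 + 4*H² (b(H) = -8 + (H + H)*(H + H) = -8 + (2*H)*(2*H) = -8 + 4*H²)
t(F) = 0
K(b(0))*(1 + t(8)) = (-8 + 4*0²)*(1 + 0) = (-8 + 4*0)*1 = (-8 + 0)*1 = -8*1 = -8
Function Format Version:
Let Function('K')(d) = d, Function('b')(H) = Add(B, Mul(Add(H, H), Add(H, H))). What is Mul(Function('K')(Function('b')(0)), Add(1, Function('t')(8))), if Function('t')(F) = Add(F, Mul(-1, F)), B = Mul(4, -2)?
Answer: -8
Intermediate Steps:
B = -8
Function('b')(H) = Add(-8, Mul(4, Pow(H, 2))) (Function('b')(H) = Add(-8, Mul(Add(H, H), Add(H, H))) = Add(-8, Mul(Mul(2, H), Mul(2, H))) = Add(-8, Mul(4, Pow(H, 2))))
Function('t')(F) = 0
Mul(Function('K')(Function('b')(0)), Add(1, Function('t')(8))) = Mul(Add(-8, Mul(4, Pow(0, 2))), Add(1, 0)) = Mul(Add(-8, Mul(4, 0)), 1) = Mul(Add(-8, 0), 1) = Mul(-8, 1) = -8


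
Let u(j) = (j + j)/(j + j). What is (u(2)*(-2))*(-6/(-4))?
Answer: -3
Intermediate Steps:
u(j) = 1 (u(j) = (2*j)/((2*j)) = (2*j)*(1/(2*j)) = 1)
(u(2)*(-2))*(-6/(-4)) = (1*(-2))*(-6/(-4)) = -(-12)*(-1)/4 = -2*3/2 = -3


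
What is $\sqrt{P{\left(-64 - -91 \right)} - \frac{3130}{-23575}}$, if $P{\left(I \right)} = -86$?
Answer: $\frac{8 i \sqrt{29827090}}{4715} \approx 9.2665 i$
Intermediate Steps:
$\sqrt{P{\left(-64 - -91 \right)} - \frac{3130}{-23575}} = \sqrt{-86 - \frac{3130}{-23575}} = \sqrt{-86 - - \frac{626}{4715}} = \sqrt{-86 + \frac{626}{4715}} = \sqrt{- \frac{404864}{4715}} = \frac{8 i \sqrt{29827090}}{4715}$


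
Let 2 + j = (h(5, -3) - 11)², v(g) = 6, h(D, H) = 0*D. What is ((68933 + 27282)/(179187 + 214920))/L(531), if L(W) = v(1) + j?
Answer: 2749/1407525 ≈ 0.0019531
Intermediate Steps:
h(D, H) = 0
j = 119 (j = -2 + (0 - 11)² = -2 + (-11)² = -2 + 121 = 119)
L(W) = 125 (L(W) = 6 + 119 = 125)
((68933 + 27282)/(179187 + 214920))/L(531) = ((68933 + 27282)/(179187 + 214920))/125 = (96215/394107)*(1/125) = (96215*(1/394107))*(1/125) = (13745/56301)*(1/125) = 2749/1407525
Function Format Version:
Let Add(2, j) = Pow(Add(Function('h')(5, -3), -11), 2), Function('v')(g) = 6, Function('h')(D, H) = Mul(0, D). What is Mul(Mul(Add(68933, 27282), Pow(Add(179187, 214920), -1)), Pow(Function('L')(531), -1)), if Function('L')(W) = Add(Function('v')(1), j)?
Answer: Rational(2749, 1407525) ≈ 0.0019531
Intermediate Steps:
Function('h')(D, H) = 0
j = 119 (j = Add(-2, Pow(Add(0, -11), 2)) = Add(-2, Pow(-11, 2)) = Add(-2, 121) = 119)
Function('L')(W) = 125 (Function('L')(W) = Add(6, 119) = 125)
Mul(Mul(Add(68933, 27282), Pow(Add(179187, 214920), -1)), Pow(Function('L')(531), -1)) = Mul(Mul(Add(68933, 27282), Pow(Add(179187, 214920), -1)), Pow(125, -1)) = Mul(Mul(96215, Pow(394107, -1)), Rational(1, 125)) = Mul(Mul(96215, Rational(1, 394107)), Rational(1, 125)) = Mul(Rational(13745, 56301), Rational(1, 125)) = Rational(2749, 1407525)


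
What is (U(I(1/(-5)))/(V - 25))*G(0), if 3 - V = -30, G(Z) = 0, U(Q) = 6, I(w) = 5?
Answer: 0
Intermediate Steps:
V = 33 (V = 3 - 1*(-30) = 3 + 30 = 33)
(U(I(1/(-5)))/(V - 25))*G(0) = (6/(33 - 25))*0 = (6/8)*0 = ((⅛)*6)*0 = (¾)*0 = 0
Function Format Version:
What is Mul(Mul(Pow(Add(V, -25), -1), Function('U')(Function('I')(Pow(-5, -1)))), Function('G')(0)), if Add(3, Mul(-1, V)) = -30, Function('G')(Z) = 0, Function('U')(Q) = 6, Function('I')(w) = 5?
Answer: 0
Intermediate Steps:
V = 33 (V = Add(3, Mul(-1, -30)) = Add(3, 30) = 33)
Mul(Mul(Pow(Add(V, -25), -1), Function('U')(Function('I')(Pow(-5, -1)))), Function('G')(0)) = Mul(Mul(Pow(Add(33, -25), -1), 6), 0) = Mul(Mul(Pow(8, -1), 6), 0) = Mul(Mul(Rational(1, 8), 6), 0) = Mul(Rational(3, 4), 0) = 0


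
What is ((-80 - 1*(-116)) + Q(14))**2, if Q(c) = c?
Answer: 2500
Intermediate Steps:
((-80 - 1*(-116)) + Q(14))**2 = ((-80 - 1*(-116)) + 14)**2 = ((-80 + 116) + 14)**2 = (36 + 14)**2 = 50**2 = 2500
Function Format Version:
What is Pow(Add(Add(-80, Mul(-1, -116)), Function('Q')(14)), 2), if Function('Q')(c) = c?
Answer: 2500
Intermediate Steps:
Pow(Add(Add(-80, Mul(-1, -116)), Function('Q')(14)), 2) = Pow(Add(Add(-80, Mul(-1, -116)), 14), 2) = Pow(Add(Add(-80, 116), 14), 2) = Pow(Add(36, 14), 2) = Pow(50, 2) = 2500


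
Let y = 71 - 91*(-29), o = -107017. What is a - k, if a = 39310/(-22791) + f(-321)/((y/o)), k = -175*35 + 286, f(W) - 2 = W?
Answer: 1138579987283/61763610 ≈ 18434.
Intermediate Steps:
y = 2710 (y = 71 + 2639 = 2710)
f(W) = 2 + W
k = -5839 (k = -6125 + 286 = -5839)
a = 777942268493/61763610 (a = 39310/(-22791) + (2 - 321)/((2710/(-107017))) = 39310*(-1/22791) - 319/(2710*(-1/107017)) = -39310/22791 - 319/(-2710/107017) = -39310/22791 - 319*(-107017/2710) = -39310/22791 + 34138423/2710 = 777942268493/61763610 ≈ 12595.)
a - k = 777942268493/61763610 - 1*(-5839) = 777942268493/61763610 + 5839 = 1138579987283/61763610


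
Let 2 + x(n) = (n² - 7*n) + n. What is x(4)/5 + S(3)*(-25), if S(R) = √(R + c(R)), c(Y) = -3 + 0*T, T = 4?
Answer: -2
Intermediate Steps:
c(Y) = -3 (c(Y) = -3 + 0*4 = -3 + 0 = -3)
x(n) = -2 + n² - 6*n (x(n) = -2 + ((n² - 7*n) + n) = -2 + (n² - 6*n) = -2 + n² - 6*n)
S(R) = √(-3 + R) (S(R) = √(R - 3) = √(-3 + R))
x(4)/5 + S(3)*(-25) = (-2 + 4² - 6*4)/5 + √(-3 + 3)*(-25) = (-2 + 16 - 24)*(⅕) + √0*(-25) = -10*⅕ + 0*(-25) = -2 + 0 = -2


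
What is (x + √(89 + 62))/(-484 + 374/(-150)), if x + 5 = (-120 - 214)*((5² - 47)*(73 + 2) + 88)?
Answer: -39127725/36487 - 75*√151/36487 ≈ -1072.4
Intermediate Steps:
x = 521703 (x = -5 + (-120 - 214)*((5² - 47)*(73 + 2) + 88) = -5 - 334*((25 - 47)*75 + 88) = -5 - 334*(-22*75 + 88) = -5 - 334*(-1650 + 88) = -5 - 334*(-1562) = -5 + 521708 = 521703)
(x + √(89 + 62))/(-484 + 374/(-150)) = (521703 + √(89 + 62))/(-484 + 374/(-150)) = (521703 + √151)/(-484 + 374*(-1/150)) = (521703 + √151)/(-484 - 187/75) = (521703 + √151)/(-36487/75) = (521703 + √151)*(-75/36487) = -39127725/36487 - 75*√151/36487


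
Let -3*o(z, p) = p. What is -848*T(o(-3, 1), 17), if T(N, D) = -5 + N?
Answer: 13568/3 ≈ 4522.7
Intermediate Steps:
o(z, p) = -p/3
-848*T(o(-3, 1), 17) = -848*(-5 - ⅓*1) = -848*(-5 - ⅓) = -848*(-16/3) = 13568/3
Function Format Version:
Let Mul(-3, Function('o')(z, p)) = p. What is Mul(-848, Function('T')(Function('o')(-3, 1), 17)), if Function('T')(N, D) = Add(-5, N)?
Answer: Rational(13568, 3) ≈ 4522.7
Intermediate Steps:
Function('o')(z, p) = Mul(Rational(-1, 3), p)
Mul(-848, Function('T')(Function('o')(-3, 1), 17)) = Mul(-848, Add(-5, Mul(Rational(-1, 3), 1))) = Mul(-848, Add(-5, Rational(-1, 3))) = Mul(-848, Rational(-16, 3)) = Rational(13568, 3)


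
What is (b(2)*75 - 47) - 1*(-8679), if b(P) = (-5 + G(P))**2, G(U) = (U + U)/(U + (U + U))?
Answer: 30121/3 ≈ 10040.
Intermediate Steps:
G(U) = 2/3 (G(U) = (2*U)/(U + 2*U) = (2*U)/((3*U)) = (2*U)*(1/(3*U)) = 2/3)
b(P) = 169/9 (b(P) = (-5 + 2/3)**2 = (-13/3)**2 = 169/9)
(b(2)*75 - 47) - 1*(-8679) = ((169/9)*75 - 47) - 1*(-8679) = (4225/3 - 47) + 8679 = 4084/3 + 8679 = 30121/3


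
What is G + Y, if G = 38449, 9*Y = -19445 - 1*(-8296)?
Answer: 334892/9 ≈ 37210.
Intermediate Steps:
Y = -11149/9 (Y = (-19445 - 1*(-8296))/9 = (-19445 + 8296)/9 = (⅑)*(-11149) = -11149/9 ≈ -1238.8)
G + Y = 38449 - 11149/9 = 334892/9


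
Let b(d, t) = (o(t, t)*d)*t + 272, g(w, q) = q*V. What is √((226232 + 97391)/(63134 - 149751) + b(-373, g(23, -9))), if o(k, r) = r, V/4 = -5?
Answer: I*√90667257017480783/86617 ≈ 3476.3*I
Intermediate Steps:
V = -20 (V = 4*(-5) = -20)
g(w, q) = -20*q (g(w, q) = q*(-20) = -20*q)
b(d, t) = 272 + d*t² (b(d, t) = (t*d)*t + 272 = (d*t)*t + 272 = d*t² + 272 = 272 + d*t²)
√((226232 + 97391)/(63134 - 149751) + b(-373, g(23, -9))) = √((226232 + 97391)/(63134 - 149751) + (272 - 373*(-20*(-9))²)) = √(323623/(-86617) + (272 - 373*180²)) = √(323623*(-1/86617) + (272 - 373*32400)) = √(-323623/86617 + (272 - 12085200)) = √(-323623/86617 - 12084928) = √(-1046760532199/86617) = I*√90667257017480783/86617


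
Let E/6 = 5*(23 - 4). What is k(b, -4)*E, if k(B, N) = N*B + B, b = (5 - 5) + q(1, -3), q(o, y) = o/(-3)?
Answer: 570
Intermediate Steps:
q(o, y) = -o/3 (q(o, y) = o*(-⅓) = -o/3)
E = 570 (E = 6*(5*(23 - 4)) = 6*(5*19) = 6*95 = 570)
b = -⅓ (b = (5 - 5) - ⅓*1 = 0 - ⅓ = -⅓ ≈ -0.33333)
k(B, N) = B + B*N (k(B, N) = B*N + B = B + B*N)
k(b, -4)*E = -(1 - 4)/3*570 = -⅓*(-3)*570 = 1*570 = 570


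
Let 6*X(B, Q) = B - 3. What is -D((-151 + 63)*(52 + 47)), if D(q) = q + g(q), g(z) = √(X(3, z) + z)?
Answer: 8712 - 66*I*√2 ≈ 8712.0 - 93.338*I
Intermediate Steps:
X(B, Q) = -½ + B/6 (X(B, Q) = (B - 3)/6 = (-3 + B)/6 = -½ + B/6)
g(z) = √z (g(z) = √((-½ + (⅙)*3) + z) = √((-½ + ½) + z) = √(0 + z) = √z)
D(q) = q + √q
-D((-151 + 63)*(52 + 47)) = -((-151 + 63)*(52 + 47) + √((-151 + 63)*(52 + 47))) = -(-88*99 + √(-88*99)) = -(-8712 + √(-8712)) = -(-8712 + 66*I*√2) = 8712 - 66*I*√2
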